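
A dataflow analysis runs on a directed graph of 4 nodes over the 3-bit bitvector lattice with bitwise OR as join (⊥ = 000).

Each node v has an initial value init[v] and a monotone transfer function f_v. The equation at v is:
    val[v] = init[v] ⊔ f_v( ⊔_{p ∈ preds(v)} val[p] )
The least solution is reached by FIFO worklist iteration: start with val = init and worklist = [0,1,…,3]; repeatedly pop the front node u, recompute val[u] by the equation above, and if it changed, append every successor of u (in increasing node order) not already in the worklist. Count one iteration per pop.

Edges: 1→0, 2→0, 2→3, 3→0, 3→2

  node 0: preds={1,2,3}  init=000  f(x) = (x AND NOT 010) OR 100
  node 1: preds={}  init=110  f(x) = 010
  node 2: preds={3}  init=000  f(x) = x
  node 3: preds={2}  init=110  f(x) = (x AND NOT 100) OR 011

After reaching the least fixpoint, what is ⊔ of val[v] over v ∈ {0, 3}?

Trace (8 dequeues):
  [1] u=0 | in 110 | out 100 | prev 000 | push {}
  [2] u=1 | in 000 | out 110 | ==
  [3] u=2 | in 110 | out 110 | prev 000 | push {0}
  [4] u=3 | in 110 | out 111 | prev 110 | push {2}
  [5] u=0 | in 111 | out 101 | prev 100 | push {}
  [6] u=2 | in 111 | out 111 | prev 110 | push {0,3}
  [7] u=0 | in 111 | out 101 | ==
  [8] u=3 | in 111 | out 111 | ==

Converged values:
  [0] 101
  [1] 110
  [2] 111
  [3] 111

111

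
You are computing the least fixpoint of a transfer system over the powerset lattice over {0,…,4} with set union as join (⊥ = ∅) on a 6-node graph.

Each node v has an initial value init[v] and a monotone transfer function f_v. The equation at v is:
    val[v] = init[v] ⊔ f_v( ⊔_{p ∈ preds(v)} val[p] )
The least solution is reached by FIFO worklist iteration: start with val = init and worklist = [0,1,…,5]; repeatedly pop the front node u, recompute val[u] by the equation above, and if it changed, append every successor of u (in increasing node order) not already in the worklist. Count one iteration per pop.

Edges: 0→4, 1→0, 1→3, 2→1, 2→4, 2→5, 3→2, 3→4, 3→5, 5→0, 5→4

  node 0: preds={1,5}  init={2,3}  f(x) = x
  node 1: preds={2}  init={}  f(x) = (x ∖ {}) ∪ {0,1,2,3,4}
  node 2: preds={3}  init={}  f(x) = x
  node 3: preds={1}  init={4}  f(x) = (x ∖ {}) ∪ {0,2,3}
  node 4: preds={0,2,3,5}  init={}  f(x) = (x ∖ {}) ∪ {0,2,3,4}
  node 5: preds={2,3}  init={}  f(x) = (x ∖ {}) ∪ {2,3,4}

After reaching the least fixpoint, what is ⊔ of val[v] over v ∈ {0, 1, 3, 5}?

{0,1,2,3,4}

Trace (12 dequeues):
  [1] u=0 | in {} | out {2,3} | ==
  [2] u=1 | in {} | out {0,1,2,3,4} | prev {} | push {0}
  [3] u=2 | in {4} | out {4} | prev {} | push {1}
  [4] u=3 | in {0,1,2,3,4} | out {0,1,2,3,4} | prev {4} | push {2}
  [5] u=4 | in {0,1,2,3,4} | out {0,1,2,3,4} | prev {} | push {}
  [6] u=5 | in {0,1,2,3,4} | out {0,1,2,3,4} | prev {} | push {4}
  [7] u=0 | in {0,1,2,3,4} | out {0,1,2,3,4} | prev {2,3} | push {}
  [8] u=1 | in {4} | out {0,1,2,3,4} | ==
  [9] u=2 | in {0,1,2,3,4} | out {0,1,2,3,4} | prev {4} | push {1,5}
  [10] u=4 | in {0,1,2,3,4} | out {0,1,2,3,4} | ==
  [11] u=1 | in {0,1,2,3,4} | out {0,1,2,3,4} | ==
  [12] u=5 | in {0,1,2,3,4} | out {0,1,2,3,4} | ==

Converged values:
  [0] {0,1,2,3,4}
  [1] {0,1,2,3,4}
  [2] {0,1,2,3,4}
  [3] {0,1,2,3,4}
  [4] {0,1,2,3,4}
  [5] {0,1,2,3,4}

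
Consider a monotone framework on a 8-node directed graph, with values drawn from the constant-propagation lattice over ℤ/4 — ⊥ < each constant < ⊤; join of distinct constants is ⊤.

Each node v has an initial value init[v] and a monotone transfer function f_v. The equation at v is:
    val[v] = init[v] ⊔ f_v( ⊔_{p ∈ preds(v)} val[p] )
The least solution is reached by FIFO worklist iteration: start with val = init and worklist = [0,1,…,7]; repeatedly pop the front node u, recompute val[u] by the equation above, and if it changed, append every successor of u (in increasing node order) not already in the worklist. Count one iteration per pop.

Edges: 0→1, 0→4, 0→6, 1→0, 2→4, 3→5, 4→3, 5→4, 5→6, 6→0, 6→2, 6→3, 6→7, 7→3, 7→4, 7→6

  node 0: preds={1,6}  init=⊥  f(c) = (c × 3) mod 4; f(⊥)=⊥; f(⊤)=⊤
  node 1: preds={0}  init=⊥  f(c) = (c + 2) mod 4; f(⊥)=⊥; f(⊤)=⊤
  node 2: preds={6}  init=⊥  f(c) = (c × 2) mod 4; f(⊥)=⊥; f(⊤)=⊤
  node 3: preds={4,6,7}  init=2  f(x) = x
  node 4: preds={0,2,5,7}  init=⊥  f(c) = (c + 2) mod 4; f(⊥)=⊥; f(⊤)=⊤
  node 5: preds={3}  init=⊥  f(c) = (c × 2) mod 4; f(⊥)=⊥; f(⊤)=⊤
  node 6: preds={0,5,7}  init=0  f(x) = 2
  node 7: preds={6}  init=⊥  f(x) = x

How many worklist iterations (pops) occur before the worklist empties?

17

Trace (17 dequeues):
  [1] u=0 | in 0 | out 0 | prev ⊥ | push {}
  [2] u=1 | in 0 | out 2 | prev ⊥ | push {0}
  [3] u=2 | in 0 | out 0 | prev ⊥ | push {}
  [4] u=3 | in 0 | out ⊤ | prev 2 | push {}
  [5] u=4 | in 0 | out 2 | prev ⊥ | push {3}
  [6] u=5 | in ⊤ | out ⊤ | prev ⊥ | push {4}
  [7] u=6 | in ⊤ | out ⊤ | prev 0 | push {2}
  [8] u=7 | in ⊤ | out ⊤ | prev ⊥ | push {6}
  [9] u=0 | in ⊤ | out ⊤ | prev 0 | push {1}
  [10] u=3 | in ⊤ | out ⊤ | ==
  [11] u=4 | in ⊤ | out ⊤ | prev 2 | push {3}
  [12] u=2 | in ⊤ | out ⊤ | prev 0 | push {4}
  [13] u=6 | in ⊤ | out ⊤ | ==
  [14] u=1 | in ⊤ | out ⊤ | prev 2 | push {0}
  [15] u=3 | in ⊤ | out ⊤ | ==
  [16] u=4 | in ⊤ | out ⊤ | ==
  [17] u=0 | in ⊤ | out ⊤ | ==

Converged values:
  [0] ⊤
  [1] ⊤
  [2] ⊤
  [3] ⊤
  [4] ⊤
  [5] ⊤
  [6] ⊤
  [7] ⊤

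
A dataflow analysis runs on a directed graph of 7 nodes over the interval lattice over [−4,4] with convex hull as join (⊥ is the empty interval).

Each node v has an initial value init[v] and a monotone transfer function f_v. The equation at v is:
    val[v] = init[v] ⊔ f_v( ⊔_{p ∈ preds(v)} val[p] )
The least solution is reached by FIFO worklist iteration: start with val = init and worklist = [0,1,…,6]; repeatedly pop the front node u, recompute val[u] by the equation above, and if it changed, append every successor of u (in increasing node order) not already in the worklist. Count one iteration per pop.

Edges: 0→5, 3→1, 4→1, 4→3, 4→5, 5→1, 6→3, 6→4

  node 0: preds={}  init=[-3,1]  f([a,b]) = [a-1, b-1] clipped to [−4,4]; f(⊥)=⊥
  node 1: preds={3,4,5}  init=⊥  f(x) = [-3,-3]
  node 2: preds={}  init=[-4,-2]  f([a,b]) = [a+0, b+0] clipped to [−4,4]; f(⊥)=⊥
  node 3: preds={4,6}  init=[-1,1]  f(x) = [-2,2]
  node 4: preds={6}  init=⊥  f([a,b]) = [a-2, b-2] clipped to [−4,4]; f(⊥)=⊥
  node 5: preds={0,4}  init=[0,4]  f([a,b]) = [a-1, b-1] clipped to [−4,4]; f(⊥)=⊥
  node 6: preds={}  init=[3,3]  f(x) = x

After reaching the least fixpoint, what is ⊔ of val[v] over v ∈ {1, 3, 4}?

[-3,2]

Trace (9 dequeues):
  [1] u=0 | in ⊥ | out [-3,1] | ==
  [2] u=1 | in [-1,4] | out [-3,-3] | prev ⊥ | push {}
  [3] u=2 | in ⊥ | out [-4,-2] | ==
  [4] u=3 | in [3,3] | out [-2,2] | prev [-1,1] | push {1}
  [5] u=4 | in [3,3] | out [1,1] | prev ⊥ | push {3}
  [6] u=5 | in [-3,1] | out [-4,4] | prev [0,4] | push {}
  [7] u=6 | in ⊥ | out [3,3] | ==
  [8] u=1 | in [-4,4] | out [-3,-3] | ==
  [9] u=3 | in [1,3] | out [-2,2] | ==

Converged values:
  [0] [-3,1]
  [1] [-3,-3]
  [2] [-4,-2]
  [3] [-2,2]
  [4] [1,1]
  [5] [-4,4]
  [6] [3,3]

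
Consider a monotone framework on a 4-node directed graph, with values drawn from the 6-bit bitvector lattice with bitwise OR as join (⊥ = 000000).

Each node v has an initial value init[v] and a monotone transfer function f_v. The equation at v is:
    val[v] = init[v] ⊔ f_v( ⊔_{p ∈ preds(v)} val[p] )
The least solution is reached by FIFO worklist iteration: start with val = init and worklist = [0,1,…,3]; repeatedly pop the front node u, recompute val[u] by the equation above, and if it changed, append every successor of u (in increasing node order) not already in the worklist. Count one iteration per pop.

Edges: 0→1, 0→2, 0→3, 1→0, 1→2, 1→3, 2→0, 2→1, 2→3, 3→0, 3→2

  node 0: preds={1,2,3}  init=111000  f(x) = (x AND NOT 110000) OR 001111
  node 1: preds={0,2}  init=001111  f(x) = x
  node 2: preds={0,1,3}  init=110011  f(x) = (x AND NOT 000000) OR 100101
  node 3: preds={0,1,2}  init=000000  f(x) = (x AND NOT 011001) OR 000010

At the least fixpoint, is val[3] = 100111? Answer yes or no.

no

Trace (7 dequeues):
  [1] u=0 | in 111111 | out 111111 | prev 111000 | push {}
  [2] u=1 | in 111111 | out 111111 | prev 001111 | push {0}
  [3] u=2 | in 111111 | out 111111 | prev 110011 | push {1}
  [4] u=3 | in 111111 | out 100110 | prev 000000 | push {2}
  [5] u=0 | in 111111 | out 111111 | ==
  [6] u=1 | in 111111 | out 111111 | ==
  [7] u=2 | in 111111 | out 111111 | ==

Converged values:
  [0] 111111
  [1] 111111
  [2] 111111
  [3] 100110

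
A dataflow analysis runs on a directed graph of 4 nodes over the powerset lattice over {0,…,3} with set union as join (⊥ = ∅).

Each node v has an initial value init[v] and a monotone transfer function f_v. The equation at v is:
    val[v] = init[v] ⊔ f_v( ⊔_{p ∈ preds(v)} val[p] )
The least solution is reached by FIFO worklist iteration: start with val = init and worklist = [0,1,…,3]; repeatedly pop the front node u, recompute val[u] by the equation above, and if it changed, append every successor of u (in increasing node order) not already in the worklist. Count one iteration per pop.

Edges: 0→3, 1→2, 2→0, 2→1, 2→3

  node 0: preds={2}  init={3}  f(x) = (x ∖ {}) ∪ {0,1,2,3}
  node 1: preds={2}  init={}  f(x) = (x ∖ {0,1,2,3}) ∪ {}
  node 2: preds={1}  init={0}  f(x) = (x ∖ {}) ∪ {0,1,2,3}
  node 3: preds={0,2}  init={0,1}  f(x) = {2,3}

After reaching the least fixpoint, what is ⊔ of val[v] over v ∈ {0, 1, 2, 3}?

{0,1,2,3}

Iteration log — 6 steps:
  step 1. node 0  ⊔preds={0}  new={0,1,2,3}  old={3}  +wl: 
  step 2. node 1  ⊔preds={0}  new={}  stable
  step 3. node 2  ⊔preds={}  new={0,1,2,3}  old={0}  +wl: 0,1
  step 4. node 3  ⊔preds={0,1,2,3}  new={0,1,2,3}  old={0,1}  +wl: 
  step 5. node 0  ⊔preds={0,1,2,3}  new={0,1,2,3}  stable
  step 6. node 1  ⊔preds={0,1,2,3}  new={}  stable

Least fixpoint reached:
  node 0: {0,1,2,3}
  node 1: {}
  node 2: {0,1,2,3}
  node 3: {0,1,2,3}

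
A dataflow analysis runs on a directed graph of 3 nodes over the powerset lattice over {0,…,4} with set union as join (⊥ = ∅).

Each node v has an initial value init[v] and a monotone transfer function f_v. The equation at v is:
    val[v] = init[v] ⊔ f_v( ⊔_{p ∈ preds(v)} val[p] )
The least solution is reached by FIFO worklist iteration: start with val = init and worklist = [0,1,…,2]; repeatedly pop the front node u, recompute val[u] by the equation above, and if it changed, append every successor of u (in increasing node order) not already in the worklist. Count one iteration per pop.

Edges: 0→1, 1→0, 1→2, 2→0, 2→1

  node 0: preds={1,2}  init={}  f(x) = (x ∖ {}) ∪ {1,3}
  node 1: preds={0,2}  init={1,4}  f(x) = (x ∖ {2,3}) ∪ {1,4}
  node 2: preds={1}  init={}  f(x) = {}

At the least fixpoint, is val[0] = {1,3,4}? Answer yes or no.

yes

Trace (3 dequeues):
  [1] u=0 | in {1,4} | out {1,3,4} | prev {} | push {}
  [2] u=1 | in {1,3,4} | out {1,4} | ==
  [3] u=2 | in {1,4} | out {} | ==

Converged values:
  [0] {1,3,4}
  [1] {1,4}
  [2] {}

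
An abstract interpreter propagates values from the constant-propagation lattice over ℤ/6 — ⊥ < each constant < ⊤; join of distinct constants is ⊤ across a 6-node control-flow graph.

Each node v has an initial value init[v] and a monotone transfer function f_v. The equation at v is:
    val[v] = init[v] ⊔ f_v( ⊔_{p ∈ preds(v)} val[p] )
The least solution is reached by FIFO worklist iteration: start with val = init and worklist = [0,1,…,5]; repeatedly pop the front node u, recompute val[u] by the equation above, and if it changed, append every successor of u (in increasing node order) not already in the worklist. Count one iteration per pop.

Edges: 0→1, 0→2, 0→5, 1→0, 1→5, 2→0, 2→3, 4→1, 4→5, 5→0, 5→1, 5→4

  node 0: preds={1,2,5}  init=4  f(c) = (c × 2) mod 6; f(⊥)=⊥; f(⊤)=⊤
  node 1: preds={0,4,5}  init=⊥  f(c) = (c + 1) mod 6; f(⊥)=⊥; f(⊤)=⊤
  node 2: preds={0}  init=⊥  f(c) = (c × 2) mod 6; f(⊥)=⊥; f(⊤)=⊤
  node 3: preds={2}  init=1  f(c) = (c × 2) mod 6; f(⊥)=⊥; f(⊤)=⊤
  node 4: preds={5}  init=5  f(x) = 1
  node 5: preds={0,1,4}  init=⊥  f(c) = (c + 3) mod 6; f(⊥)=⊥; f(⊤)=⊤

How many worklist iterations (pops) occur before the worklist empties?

Trace (13 dequeues):
  [1] u=0 | in ⊥ | out 4 | ==
  [2] u=1 | in ⊤ | out ⊤ | prev ⊥ | push {0}
  [3] u=2 | in 4 | out 2 | prev ⊥ | push {}
  [4] u=3 | in 2 | out ⊤ | prev 1 | push {}
  [5] u=4 | in ⊥ | out ⊤ | prev 5 | push {1}
  [6] u=5 | in ⊤ | out ⊤ | prev ⊥ | push {4}
  [7] u=0 | in ⊤ | out ⊤ | prev 4 | push {2,5}
  [8] u=1 | in ⊤ | out ⊤ | ==
  [9] u=4 | in ⊤ | out ⊤ | ==
  [10] u=2 | in ⊤ | out ⊤ | prev 2 | push {0,3}
  [11] u=5 | in ⊤ | out ⊤ | ==
  [12] u=0 | in ⊤ | out ⊤ | ==
  [13] u=3 | in ⊤ | out ⊤ | ==

Converged values:
  [0] ⊤
  [1] ⊤
  [2] ⊤
  [3] ⊤
  [4] ⊤
  [5] ⊤

13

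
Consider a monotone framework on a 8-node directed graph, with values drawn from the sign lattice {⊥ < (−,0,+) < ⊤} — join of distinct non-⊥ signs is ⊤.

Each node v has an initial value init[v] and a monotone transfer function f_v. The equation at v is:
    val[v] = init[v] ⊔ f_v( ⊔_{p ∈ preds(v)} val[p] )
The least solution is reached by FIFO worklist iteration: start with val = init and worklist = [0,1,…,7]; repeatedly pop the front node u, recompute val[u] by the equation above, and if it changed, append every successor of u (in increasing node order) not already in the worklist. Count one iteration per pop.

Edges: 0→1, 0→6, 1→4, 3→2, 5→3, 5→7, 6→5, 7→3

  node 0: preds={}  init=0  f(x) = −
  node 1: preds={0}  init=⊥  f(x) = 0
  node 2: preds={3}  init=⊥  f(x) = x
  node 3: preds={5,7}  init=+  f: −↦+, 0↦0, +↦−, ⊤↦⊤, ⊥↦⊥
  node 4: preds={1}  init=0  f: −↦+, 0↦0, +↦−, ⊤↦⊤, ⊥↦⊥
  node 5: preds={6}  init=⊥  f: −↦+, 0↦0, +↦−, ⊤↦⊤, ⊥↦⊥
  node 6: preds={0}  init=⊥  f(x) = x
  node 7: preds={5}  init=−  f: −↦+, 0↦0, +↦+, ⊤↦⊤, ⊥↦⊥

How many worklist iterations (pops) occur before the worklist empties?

Iteration log — 13 steps:
  step 1. node 0  ⊔preds=⊥  new=⊤  old=0  +wl: 
  step 2. node 1  ⊔preds=⊤  new=0  old=⊥  +wl: 
  step 3. node 2  ⊔preds=+  new=+  old=⊥  +wl: 
  step 4. node 3  ⊔preds=−  new=+  stable
  step 5. node 4  ⊔preds=0  new=0  stable
  step 6. node 5  ⊔preds=⊥  new=⊥  stable
  step 7. node 6  ⊔preds=⊤  new=⊤  old=⊥  +wl: 5
  step 8. node 7  ⊔preds=⊥  new=−  stable
  step 9. node 5  ⊔preds=⊤  new=⊤  old=⊥  +wl: 3,7
  step 10. node 3  ⊔preds=⊤  new=⊤  old=+  +wl: 2
  step 11. node 7  ⊔preds=⊤  new=⊤  old=−  +wl: 3
  step 12. node 2  ⊔preds=⊤  new=⊤  old=+  +wl: 
  step 13. node 3  ⊔preds=⊤  new=⊤  stable

Least fixpoint reached:
  node 0: ⊤
  node 1: 0
  node 2: ⊤
  node 3: ⊤
  node 4: 0
  node 5: ⊤
  node 6: ⊤
  node 7: ⊤

13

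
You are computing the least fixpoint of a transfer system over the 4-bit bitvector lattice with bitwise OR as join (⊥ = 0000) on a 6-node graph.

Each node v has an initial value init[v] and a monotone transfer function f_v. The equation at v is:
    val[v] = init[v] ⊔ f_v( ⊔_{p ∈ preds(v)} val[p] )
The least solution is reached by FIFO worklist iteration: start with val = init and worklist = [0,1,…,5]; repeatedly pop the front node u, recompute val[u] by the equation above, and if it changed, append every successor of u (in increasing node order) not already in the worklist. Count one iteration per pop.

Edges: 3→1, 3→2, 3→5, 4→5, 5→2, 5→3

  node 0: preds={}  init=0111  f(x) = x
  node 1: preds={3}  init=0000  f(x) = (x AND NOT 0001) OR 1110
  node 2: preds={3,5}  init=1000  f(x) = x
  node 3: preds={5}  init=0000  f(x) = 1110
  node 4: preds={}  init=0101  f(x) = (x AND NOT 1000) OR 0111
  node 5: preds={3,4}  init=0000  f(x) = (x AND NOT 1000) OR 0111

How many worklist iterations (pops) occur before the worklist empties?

9

Trace (9 dequeues):
  [1] u=0 | in 0000 | out 0111 | ==
  [2] u=1 | in 0000 | out 1110 | prev 0000 | push {}
  [3] u=2 | in 0000 | out 1000 | ==
  [4] u=3 | in 0000 | out 1110 | prev 0000 | push {1,2}
  [5] u=4 | in 0000 | out 0111 | prev 0101 | push {}
  [6] u=5 | in 1111 | out 0111 | prev 0000 | push {3}
  [7] u=1 | in 1110 | out 1110 | ==
  [8] u=2 | in 1111 | out 1111 | prev 1000 | push {}
  [9] u=3 | in 0111 | out 1110 | ==

Converged values:
  [0] 0111
  [1] 1110
  [2] 1111
  [3] 1110
  [4] 0111
  [5] 0111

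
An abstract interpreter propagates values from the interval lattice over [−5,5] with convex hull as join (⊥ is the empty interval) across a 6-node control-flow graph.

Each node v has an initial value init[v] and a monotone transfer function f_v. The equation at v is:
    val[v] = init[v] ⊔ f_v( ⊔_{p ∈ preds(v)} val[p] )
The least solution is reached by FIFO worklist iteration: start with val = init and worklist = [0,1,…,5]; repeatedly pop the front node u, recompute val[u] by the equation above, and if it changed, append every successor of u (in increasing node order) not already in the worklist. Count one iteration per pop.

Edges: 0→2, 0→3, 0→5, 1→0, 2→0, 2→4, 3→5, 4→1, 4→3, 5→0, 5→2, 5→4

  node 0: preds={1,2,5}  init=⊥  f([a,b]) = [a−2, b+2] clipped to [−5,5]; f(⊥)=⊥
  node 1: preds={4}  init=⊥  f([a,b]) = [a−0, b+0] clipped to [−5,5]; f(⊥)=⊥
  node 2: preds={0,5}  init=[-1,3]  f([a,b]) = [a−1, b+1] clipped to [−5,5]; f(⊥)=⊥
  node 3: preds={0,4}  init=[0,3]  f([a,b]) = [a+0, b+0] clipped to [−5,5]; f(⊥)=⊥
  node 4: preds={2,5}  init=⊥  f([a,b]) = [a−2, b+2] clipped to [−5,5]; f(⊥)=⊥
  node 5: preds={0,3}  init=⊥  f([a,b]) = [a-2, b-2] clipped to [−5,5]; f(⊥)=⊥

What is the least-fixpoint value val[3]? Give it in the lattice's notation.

Iteration log — 13 steps:
  step 1. node 0  ⊔preds=[-1,3]  new=[-3,5]  old=⊥  +wl: 
  step 2. node 1  ⊔preds=⊥  new=⊥  stable
  step 3. node 2  ⊔preds=[-3,5]  new=[-4,5]  old=[-1,3]  +wl: 0
  step 4. node 3  ⊔preds=[-3,5]  new=[-3,5]  old=[0,3]  +wl: 
  step 5. node 4  ⊔preds=[-4,5]  new=[-5,5]  old=⊥  +wl: 1,3
  step 6. node 5  ⊔preds=[-3,5]  new=[-5,3]  old=⊥  +wl: 2,4
  step 7. node 0  ⊔preds=[-5,5]  new=[-5,5]  old=[-3,5]  +wl: 5
  step 8. node 1  ⊔preds=[-5,5]  new=[-5,5]  old=⊥  +wl: 0
  step 9. node 3  ⊔preds=[-5,5]  new=[-5,5]  old=[-3,5]  +wl: 
  step 10. node 2  ⊔preds=[-5,5]  new=[-5,5]  old=[-4,5]  +wl: 
  step 11. node 4  ⊔preds=[-5,5]  new=[-5,5]  stable
  step 12. node 5  ⊔preds=[-5,5]  new=[-5,3]  stable
  step 13. node 0  ⊔preds=[-5,5]  new=[-5,5]  stable

Least fixpoint reached:
  node 0: [-5,5]
  node 1: [-5,5]
  node 2: [-5,5]
  node 3: [-5,5]
  node 4: [-5,5]
  node 5: [-5,3]

[-5,5]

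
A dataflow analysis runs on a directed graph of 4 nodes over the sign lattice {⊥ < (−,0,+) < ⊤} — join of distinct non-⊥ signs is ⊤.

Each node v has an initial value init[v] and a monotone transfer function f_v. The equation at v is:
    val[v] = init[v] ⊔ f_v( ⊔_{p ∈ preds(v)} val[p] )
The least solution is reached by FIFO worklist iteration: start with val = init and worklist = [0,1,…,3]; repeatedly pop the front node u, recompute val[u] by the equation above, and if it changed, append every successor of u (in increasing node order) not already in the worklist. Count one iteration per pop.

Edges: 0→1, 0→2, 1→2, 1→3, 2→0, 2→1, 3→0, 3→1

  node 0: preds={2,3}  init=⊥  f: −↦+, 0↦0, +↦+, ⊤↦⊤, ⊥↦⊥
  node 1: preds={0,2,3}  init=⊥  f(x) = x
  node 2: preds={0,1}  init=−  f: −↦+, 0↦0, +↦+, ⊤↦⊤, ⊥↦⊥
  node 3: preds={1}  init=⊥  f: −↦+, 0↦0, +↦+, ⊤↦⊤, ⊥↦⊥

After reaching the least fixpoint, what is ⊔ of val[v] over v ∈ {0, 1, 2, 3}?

⊤

Worklist (7 pops):
  #1 pop 0: in=− → + (was ⊥); enqueue []
  #2 pop 1: in=⊤ → ⊤ (was ⊥); enqueue []
  #3 pop 2: in=⊤ → ⊤ (was −); enqueue [0,1]
  #4 pop 3: in=⊤ → ⊤ (was ⊥); enqueue []
  #5 pop 0: in=⊤ → ⊤ (was +); enqueue [2]
  #6 pop 1: in=⊤ → ⊤ (no change)
  #7 pop 2: in=⊤ → ⊤ (no change)

Fixpoint:
  val[0] = ⊤
  val[1] = ⊤
  val[2] = ⊤
  val[3] = ⊤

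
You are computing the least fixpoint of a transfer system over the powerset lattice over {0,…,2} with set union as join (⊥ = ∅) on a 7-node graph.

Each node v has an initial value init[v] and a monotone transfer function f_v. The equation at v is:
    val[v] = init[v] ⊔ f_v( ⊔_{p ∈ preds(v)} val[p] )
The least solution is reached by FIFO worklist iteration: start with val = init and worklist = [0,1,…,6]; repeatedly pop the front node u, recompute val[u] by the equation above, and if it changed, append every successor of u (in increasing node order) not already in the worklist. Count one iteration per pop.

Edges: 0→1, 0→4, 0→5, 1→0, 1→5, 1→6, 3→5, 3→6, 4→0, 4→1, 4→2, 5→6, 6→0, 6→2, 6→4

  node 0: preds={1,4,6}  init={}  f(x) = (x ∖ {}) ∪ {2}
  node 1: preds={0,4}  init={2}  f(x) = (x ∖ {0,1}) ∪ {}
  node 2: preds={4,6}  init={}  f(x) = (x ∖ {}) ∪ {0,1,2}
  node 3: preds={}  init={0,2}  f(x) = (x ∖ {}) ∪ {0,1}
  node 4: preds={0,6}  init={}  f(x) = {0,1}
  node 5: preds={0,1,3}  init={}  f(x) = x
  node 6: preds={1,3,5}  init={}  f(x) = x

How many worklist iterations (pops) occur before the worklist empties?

12

Trace (12 dequeues):
  [1] u=0 | in {2} | out {2} | prev {} | push {}
  [2] u=1 | in {2} | out {2} | ==
  [3] u=2 | in {} | out {0,1,2} | prev {} | push {}
  [4] u=3 | in {} | out {0,1,2} | prev {0,2} | push {}
  [5] u=4 | in {2} | out {0,1} | prev {} | push {0,1,2}
  [6] u=5 | in {0,1,2} | out {0,1,2} | prev {} | push {}
  [7] u=6 | in {0,1,2} | out {0,1,2} | prev {} | push {4}
  [8] u=0 | in {0,1,2} | out {0,1,2} | prev {2} | push {5}
  [9] u=1 | in {0,1,2} | out {2} | ==
  [10] u=2 | in {0,1,2} | out {0,1,2} | ==
  [11] u=4 | in {0,1,2} | out {0,1} | ==
  [12] u=5 | in {0,1,2} | out {0,1,2} | ==

Converged values:
  [0] {0,1,2}
  [1] {2}
  [2] {0,1,2}
  [3] {0,1,2}
  [4] {0,1}
  [5] {0,1,2}
  [6] {0,1,2}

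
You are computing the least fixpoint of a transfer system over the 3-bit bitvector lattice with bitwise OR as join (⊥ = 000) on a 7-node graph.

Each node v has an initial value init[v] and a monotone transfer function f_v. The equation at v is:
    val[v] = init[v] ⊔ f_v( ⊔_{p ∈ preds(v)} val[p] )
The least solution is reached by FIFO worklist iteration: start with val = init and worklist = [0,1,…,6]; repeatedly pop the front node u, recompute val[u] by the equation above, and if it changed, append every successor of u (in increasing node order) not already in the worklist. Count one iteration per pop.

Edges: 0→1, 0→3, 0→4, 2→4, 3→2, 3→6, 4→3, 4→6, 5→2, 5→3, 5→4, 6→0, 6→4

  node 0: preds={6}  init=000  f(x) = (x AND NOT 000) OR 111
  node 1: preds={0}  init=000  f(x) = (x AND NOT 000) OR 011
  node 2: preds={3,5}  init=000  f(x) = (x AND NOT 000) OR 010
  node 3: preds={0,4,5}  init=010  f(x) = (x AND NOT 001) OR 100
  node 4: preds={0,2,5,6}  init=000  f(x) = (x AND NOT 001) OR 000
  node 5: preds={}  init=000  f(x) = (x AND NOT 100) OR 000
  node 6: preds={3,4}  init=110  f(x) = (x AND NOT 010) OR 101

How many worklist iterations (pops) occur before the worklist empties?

11

Trace (11 dequeues):
  [1] u=0 | in 110 | out 111 | prev 000 | push {}
  [2] u=1 | in 111 | out 111 | prev 000 | push {}
  [3] u=2 | in 010 | out 010 | prev 000 | push {}
  [4] u=3 | in 111 | out 110 | prev 010 | push {2}
  [5] u=4 | in 111 | out 110 | prev 000 | push {3}
  [6] u=5 | in 000 | out 000 | ==
  [7] u=6 | in 110 | out 111 | prev 110 | push {0,4}
  [8] u=2 | in 110 | out 110 | prev 010 | push {}
  [9] u=3 | in 111 | out 110 | ==
  [10] u=0 | in 111 | out 111 | ==
  [11] u=4 | in 111 | out 110 | ==

Converged values:
  [0] 111
  [1] 111
  [2] 110
  [3] 110
  [4] 110
  [5] 000
  [6] 111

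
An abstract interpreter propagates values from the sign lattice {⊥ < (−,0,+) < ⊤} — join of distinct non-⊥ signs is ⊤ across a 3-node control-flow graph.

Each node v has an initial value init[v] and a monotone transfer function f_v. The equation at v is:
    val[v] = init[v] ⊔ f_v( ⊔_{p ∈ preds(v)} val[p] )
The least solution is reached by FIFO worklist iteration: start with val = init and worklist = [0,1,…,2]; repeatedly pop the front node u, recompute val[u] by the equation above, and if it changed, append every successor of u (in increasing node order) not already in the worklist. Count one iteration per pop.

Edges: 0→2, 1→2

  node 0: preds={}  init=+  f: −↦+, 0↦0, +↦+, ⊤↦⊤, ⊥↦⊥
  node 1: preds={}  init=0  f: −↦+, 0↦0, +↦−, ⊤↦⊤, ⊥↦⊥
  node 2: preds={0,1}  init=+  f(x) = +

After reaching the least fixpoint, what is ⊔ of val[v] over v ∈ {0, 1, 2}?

⊤

Trace (3 dequeues):
  [1] u=0 | in ⊥ | out + | ==
  [2] u=1 | in ⊥ | out 0 | ==
  [3] u=2 | in ⊤ | out + | ==

Converged values:
  [0] +
  [1] 0
  [2] +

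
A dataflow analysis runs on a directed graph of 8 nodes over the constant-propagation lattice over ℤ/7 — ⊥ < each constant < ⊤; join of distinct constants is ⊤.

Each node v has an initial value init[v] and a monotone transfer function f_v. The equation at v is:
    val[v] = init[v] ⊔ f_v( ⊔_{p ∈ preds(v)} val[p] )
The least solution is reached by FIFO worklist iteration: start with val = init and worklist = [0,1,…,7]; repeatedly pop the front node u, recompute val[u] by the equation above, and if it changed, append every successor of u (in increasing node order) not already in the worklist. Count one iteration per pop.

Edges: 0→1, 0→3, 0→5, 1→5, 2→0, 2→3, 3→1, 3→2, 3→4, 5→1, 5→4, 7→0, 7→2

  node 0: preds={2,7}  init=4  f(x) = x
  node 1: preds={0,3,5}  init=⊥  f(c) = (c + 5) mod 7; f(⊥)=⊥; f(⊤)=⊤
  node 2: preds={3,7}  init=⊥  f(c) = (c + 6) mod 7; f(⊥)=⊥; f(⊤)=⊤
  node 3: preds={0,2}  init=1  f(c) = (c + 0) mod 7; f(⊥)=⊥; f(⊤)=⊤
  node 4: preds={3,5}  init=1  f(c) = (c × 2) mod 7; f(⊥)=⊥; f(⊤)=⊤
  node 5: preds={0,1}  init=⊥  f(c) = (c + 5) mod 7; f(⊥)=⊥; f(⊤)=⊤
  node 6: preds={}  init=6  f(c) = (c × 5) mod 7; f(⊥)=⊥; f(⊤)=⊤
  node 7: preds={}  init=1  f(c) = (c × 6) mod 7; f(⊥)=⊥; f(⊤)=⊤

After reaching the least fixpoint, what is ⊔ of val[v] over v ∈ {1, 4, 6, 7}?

Worklist (14 pops):
  #1 pop 0: in=1 → ⊤ (was 4); enqueue []
  #2 pop 1: in=⊤ → ⊤ (was ⊥); enqueue []
  #3 pop 2: in=1 → 0 (was ⊥); enqueue [0]
  #4 pop 3: in=⊤ → ⊤ (was 1); enqueue [1,2]
  #5 pop 4: in=⊤ → ⊤ (was 1); enqueue []
  #6 pop 5: in=⊤ → ⊤ (was ⊥); enqueue [4]
  #7 pop 6: in=⊥ → 6 (no change)
  #8 pop 7: in=⊥ → 1 (no change)
  #9 pop 0: in=⊤ → ⊤ (no change)
  #10 pop 1: in=⊤ → ⊤ (no change)
  #11 pop 2: in=⊤ → ⊤ (was 0); enqueue [0,3]
  #12 pop 4: in=⊤ → ⊤ (no change)
  #13 pop 0: in=⊤ → ⊤ (no change)
  #14 pop 3: in=⊤ → ⊤ (no change)

Fixpoint:
  val[0] = ⊤
  val[1] = ⊤
  val[2] = ⊤
  val[3] = ⊤
  val[4] = ⊤
  val[5] = ⊤
  val[6] = 6
  val[7] = 1

⊤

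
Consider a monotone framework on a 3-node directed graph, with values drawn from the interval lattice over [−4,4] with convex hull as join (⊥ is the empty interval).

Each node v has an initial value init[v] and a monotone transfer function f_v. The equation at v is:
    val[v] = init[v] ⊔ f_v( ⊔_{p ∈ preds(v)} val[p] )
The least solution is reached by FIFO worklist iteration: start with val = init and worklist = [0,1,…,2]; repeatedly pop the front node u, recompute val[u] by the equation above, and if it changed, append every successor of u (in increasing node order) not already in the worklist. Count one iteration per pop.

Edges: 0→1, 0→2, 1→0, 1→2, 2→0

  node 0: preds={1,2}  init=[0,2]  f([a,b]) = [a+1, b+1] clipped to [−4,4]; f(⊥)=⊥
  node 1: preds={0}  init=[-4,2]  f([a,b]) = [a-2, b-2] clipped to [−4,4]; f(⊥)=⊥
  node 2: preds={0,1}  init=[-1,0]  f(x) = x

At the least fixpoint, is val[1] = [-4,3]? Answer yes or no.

no

Trace (7 dequeues):
  [1] u=0 | in [-4,2] | out [-3,3] | prev [0,2] | push {}
  [2] u=1 | in [-3,3] | out [-4,2] | ==
  [3] u=2 | in [-4,3] | out [-4,3] | prev [-1,0] | push {0}
  [4] u=0 | in [-4,3] | out [-3,4] | prev [-3,3] | push {1,2}
  [5] u=1 | in [-3,4] | out [-4,2] | ==
  [6] u=2 | in [-4,4] | out [-4,4] | prev [-4,3] | push {0}
  [7] u=0 | in [-4,4] | out [-3,4] | ==

Converged values:
  [0] [-3,4]
  [1] [-4,2]
  [2] [-4,4]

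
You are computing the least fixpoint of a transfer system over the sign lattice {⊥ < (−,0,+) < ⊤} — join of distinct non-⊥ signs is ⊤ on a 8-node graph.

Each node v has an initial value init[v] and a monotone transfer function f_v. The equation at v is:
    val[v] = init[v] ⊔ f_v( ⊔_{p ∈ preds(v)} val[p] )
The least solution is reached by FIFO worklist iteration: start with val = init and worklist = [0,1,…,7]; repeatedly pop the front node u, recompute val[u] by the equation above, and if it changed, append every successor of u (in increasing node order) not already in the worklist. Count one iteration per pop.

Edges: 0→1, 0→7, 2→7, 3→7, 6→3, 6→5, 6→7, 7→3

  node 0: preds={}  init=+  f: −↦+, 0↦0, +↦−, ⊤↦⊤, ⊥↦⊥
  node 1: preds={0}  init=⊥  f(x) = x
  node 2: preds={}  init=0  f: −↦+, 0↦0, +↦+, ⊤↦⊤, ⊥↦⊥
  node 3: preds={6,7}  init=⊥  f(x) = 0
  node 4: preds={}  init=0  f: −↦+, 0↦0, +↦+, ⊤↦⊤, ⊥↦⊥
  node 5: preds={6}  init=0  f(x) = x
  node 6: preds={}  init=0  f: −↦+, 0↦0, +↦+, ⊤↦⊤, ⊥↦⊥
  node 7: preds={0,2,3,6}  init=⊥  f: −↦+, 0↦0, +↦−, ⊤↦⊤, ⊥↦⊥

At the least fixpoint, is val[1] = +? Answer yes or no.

yes

Trace (9 dequeues):
  [1] u=0 | in ⊥ | out + | ==
  [2] u=1 | in + | out + | prev ⊥ | push {}
  [3] u=2 | in ⊥ | out 0 | ==
  [4] u=3 | in 0 | out 0 | prev ⊥ | push {}
  [5] u=4 | in ⊥ | out 0 | ==
  [6] u=5 | in 0 | out 0 | ==
  [7] u=6 | in ⊥ | out 0 | ==
  [8] u=7 | in ⊤ | out ⊤ | prev ⊥ | push {3}
  [9] u=3 | in ⊤ | out 0 | ==

Converged values:
  [0] +
  [1] +
  [2] 0
  [3] 0
  [4] 0
  [5] 0
  [6] 0
  [7] ⊤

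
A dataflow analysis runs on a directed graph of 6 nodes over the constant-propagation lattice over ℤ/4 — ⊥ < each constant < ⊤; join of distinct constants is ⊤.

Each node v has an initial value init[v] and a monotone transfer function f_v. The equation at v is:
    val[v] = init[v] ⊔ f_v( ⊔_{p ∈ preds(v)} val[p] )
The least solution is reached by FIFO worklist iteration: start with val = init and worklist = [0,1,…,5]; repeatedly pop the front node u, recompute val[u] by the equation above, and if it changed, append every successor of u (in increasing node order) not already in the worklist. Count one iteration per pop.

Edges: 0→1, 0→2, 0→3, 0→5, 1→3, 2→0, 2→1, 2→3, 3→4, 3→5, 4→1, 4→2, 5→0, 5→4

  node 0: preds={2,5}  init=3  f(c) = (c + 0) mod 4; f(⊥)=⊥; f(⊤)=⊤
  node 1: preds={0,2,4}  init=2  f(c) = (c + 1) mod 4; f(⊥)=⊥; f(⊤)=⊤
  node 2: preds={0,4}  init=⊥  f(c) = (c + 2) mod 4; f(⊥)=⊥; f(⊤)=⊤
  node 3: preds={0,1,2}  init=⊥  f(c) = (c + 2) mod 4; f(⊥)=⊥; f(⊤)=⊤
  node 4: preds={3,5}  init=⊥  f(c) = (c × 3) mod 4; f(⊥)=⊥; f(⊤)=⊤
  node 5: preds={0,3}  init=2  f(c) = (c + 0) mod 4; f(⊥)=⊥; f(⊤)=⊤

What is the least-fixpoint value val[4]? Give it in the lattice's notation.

⊤

Trace (10 dequeues):
  [1] u=0 | in 2 | out ⊤ | prev 3 | push {}
  [2] u=1 | in ⊤ | out ⊤ | prev 2 | push {}
  [3] u=2 | in ⊤ | out ⊤ | prev ⊥ | push {0,1}
  [4] u=3 | in ⊤ | out ⊤ | prev ⊥ | push {}
  [5] u=4 | in ⊤ | out ⊤ | prev ⊥ | push {2}
  [6] u=5 | in ⊤ | out ⊤ | prev 2 | push {4}
  [7] u=0 | in ⊤ | out ⊤ | ==
  [8] u=1 | in ⊤ | out ⊤ | ==
  [9] u=2 | in ⊤ | out ⊤ | ==
  [10] u=4 | in ⊤ | out ⊤ | ==

Converged values:
  [0] ⊤
  [1] ⊤
  [2] ⊤
  [3] ⊤
  [4] ⊤
  [5] ⊤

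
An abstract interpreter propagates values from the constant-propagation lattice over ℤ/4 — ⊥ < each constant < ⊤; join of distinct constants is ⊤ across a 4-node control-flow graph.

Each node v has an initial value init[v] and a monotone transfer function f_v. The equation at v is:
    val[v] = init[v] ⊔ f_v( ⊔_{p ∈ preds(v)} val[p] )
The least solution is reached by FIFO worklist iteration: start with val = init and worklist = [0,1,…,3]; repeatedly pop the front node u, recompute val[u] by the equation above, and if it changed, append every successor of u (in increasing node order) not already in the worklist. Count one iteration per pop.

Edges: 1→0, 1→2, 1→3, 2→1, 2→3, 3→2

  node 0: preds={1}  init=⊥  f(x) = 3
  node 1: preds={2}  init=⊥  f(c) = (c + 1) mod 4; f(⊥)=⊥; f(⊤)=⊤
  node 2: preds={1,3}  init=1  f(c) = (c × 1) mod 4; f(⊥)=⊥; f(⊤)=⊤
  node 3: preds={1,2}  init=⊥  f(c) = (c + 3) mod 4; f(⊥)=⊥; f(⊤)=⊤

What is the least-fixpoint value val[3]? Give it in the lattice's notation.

Worklist (9 pops):
  #1 pop 0: in=⊥ → 3 (was ⊥); enqueue []
  #2 pop 1: in=1 → 2 (was ⊥); enqueue [0]
  #3 pop 2: in=2 → ⊤ (was 1); enqueue [1]
  #4 pop 3: in=⊤ → ⊤ (was ⊥); enqueue [2]
  #5 pop 0: in=2 → 3 (no change)
  #6 pop 1: in=⊤ → ⊤ (was 2); enqueue [0,3]
  #7 pop 2: in=⊤ → ⊤ (no change)
  #8 pop 0: in=⊤ → 3 (no change)
  #9 pop 3: in=⊤ → ⊤ (no change)

Fixpoint:
  val[0] = 3
  val[1] = ⊤
  val[2] = ⊤
  val[3] = ⊤

⊤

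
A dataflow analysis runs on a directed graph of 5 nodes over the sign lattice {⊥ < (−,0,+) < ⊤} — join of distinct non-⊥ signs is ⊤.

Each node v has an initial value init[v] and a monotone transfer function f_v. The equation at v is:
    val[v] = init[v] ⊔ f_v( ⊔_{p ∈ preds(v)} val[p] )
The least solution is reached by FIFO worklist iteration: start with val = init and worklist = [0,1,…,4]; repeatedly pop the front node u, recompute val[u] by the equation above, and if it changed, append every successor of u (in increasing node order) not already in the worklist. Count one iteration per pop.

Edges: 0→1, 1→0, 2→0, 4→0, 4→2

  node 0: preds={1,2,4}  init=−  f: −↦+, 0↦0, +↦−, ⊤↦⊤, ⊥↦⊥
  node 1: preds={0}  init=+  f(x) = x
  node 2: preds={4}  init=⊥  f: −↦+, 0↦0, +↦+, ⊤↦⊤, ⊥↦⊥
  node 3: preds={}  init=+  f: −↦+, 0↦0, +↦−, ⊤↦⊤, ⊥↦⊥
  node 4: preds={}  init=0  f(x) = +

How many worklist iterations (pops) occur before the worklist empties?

8

Iteration log — 8 steps:
  step 1. node 0  ⊔preds=⊤  new=⊤  old=−  +wl: 
  step 2. node 1  ⊔preds=⊤  new=⊤  old=+  +wl: 0
  step 3. node 2  ⊔preds=0  new=0  old=⊥  +wl: 
  step 4. node 3  ⊔preds=⊥  new=+  stable
  step 5. node 4  ⊔preds=⊥  new=⊤  old=0  +wl: 2
  step 6. node 0  ⊔preds=⊤  new=⊤  stable
  step 7. node 2  ⊔preds=⊤  new=⊤  old=0  +wl: 0
  step 8. node 0  ⊔preds=⊤  new=⊤  stable

Least fixpoint reached:
  node 0: ⊤
  node 1: ⊤
  node 2: ⊤
  node 3: +
  node 4: ⊤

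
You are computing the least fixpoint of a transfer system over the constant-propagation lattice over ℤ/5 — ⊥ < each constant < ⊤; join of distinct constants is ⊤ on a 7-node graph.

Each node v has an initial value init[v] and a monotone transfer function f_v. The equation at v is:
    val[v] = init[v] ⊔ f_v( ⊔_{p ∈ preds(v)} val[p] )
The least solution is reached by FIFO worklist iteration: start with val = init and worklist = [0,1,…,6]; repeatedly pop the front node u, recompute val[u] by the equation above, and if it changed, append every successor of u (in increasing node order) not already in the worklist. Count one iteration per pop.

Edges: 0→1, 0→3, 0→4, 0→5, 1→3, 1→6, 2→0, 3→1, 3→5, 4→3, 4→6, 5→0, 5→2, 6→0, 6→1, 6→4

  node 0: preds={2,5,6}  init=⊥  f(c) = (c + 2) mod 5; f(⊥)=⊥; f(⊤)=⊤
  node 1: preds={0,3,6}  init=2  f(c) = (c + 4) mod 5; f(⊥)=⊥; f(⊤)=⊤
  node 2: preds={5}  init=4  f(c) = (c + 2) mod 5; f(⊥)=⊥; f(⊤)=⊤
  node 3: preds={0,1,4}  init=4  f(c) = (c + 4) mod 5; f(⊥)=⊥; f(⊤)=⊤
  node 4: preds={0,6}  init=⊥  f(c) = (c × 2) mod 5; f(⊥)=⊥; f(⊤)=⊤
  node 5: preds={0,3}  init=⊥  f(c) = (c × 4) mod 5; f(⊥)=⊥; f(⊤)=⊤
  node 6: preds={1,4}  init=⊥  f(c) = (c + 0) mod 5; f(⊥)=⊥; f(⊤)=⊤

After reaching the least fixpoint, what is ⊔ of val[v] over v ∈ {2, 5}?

⊤

Iteration log — 17 steps:
  step 1. node 0  ⊔preds=4  new=1  old=⊥  +wl: 
  step 2. node 1  ⊔preds=⊤  new=⊤  old=2  +wl: 
  step 3. node 2  ⊔preds=⊥  new=4  stable
  step 4. node 3  ⊔preds=⊤  new=⊤  old=4  +wl: 1
  step 5. node 4  ⊔preds=1  new=2  old=⊥  +wl: 3
  step 6. node 5  ⊔preds=⊤  new=⊤  old=⊥  +wl: 0,2
  step 7. node 6  ⊔preds=⊤  new=⊤  old=⊥  +wl: 4
  step 8. node 1  ⊔preds=⊤  new=⊤  stable
  step 9. node 3  ⊔preds=⊤  new=⊤  stable
  step 10. node 0  ⊔preds=⊤  new=⊤  old=1  +wl: 1,3,5
  step 11. node 2  ⊔preds=⊤  new=⊤  old=4  +wl: 0
  step 12. node 4  ⊔preds=⊤  new=⊤  old=2  +wl: 6
  step 13. node 1  ⊔preds=⊤  new=⊤  stable
  step 14. node 3  ⊔preds=⊤  new=⊤  stable
  step 15. node 5  ⊔preds=⊤  new=⊤  stable
  step 16. node 0  ⊔preds=⊤  new=⊤  stable
  step 17. node 6  ⊔preds=⊤  new=⊤  stable

Least fixpoint reached:
  node 0: ⊤
  node 1: ⊤
  node 2: ⊤
  node 3: ⊤
  node 4: ⊤
  node 5: ⊤
  node 6: ⊤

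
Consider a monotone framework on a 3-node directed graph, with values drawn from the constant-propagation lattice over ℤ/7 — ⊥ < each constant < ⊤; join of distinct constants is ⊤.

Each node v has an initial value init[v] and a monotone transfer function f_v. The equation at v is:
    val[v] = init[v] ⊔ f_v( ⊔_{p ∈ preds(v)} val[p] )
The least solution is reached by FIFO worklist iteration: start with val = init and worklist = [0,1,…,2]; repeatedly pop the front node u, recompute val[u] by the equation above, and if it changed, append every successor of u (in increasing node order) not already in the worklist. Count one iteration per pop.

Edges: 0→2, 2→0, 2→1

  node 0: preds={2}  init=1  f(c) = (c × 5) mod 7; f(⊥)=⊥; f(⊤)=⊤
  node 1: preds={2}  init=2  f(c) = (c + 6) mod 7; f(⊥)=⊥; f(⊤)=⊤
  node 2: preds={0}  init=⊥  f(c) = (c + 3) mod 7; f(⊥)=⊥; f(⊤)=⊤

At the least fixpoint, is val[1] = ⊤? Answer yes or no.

Trace (8 dequeues):
  [1] u=0 | in ⊥ | out 1 | ==
  [2] u=1 | in ⊥ | out 2 | ==
  [3] u=2 | in 1 | out 4 | prev ⊥ | push {0,1}
  [4] u=0 | in 4 | out ⊤ | prev 1 | push {2}
  [5] u=1 | in 4 | out ⊤ | prev 2 | push {}
  [6] u=2 | in ⊤ | out ⊤ | prev 4 | push {0,1}
  [7] u=0 | in ⊤ | out ⊤ | ==
  [8] u=1 | in ⊤ | out ⊤ | ==

Converged values:
  [0] ⊤
  [1] ⊤
  [2] ⊤

yes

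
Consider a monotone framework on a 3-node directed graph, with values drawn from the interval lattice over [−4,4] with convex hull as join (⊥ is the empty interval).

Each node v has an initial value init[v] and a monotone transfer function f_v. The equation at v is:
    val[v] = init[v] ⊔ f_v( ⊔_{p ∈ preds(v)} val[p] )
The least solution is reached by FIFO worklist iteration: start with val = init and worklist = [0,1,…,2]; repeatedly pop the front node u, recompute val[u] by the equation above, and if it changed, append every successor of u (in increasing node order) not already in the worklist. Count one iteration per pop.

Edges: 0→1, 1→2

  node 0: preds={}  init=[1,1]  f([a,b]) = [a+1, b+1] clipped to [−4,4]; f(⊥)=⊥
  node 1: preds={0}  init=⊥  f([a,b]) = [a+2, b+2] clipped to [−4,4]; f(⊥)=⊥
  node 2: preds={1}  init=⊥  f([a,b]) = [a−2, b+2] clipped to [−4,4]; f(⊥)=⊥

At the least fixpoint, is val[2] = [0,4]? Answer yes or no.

Worklist (3 pops):
  #1 pop 0: in=⊥ → [1,1] (no change)
  #2 pop 1: in=[1,1] → [3,3] (was ⊥); enqueue []
  #3 pop 2: in=[3,3] → [1,4] (was ⊥); enqueue []

Fixpoint:
  val[0] = [1,1]
  val[1] = [3,3]
  val[2] = [1,4]

no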